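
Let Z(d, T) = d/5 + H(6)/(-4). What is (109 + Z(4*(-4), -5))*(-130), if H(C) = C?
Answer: -13559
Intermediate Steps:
Z(d, T) = -3/2 + d/5 (Z(d, T) = d/5 + 6/(-4) = d*(⅕) + 6*(-¼) = d/5 - 3/2 = -3/2 + d/5)
(109 + Z(4*(-4), -5))*(-130) = (109 + (-3/2 + (4*(-4))/5))*(-130) = (109 + (-3/2 + (⅕)*(-16)))*(-130) = (109 + (-3/2 - 16/5))*(-130) = (109 - 47/10)*(-130) = (1043/10)*(-130) = -13559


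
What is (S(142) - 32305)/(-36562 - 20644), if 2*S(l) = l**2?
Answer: 22223/57206 ≈ 0.38847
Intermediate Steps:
S(l) = l**2/2
(S(142) - 32305)/(-36562 - 20644) = ((1/2)*142**2 - 32305)/(-36562 - 20644) = ((1/2)*20164 - 32305)/(-57206) = (10082 - 32305)*(-1/57206) = -22223*(-1/57206) = 22223/57206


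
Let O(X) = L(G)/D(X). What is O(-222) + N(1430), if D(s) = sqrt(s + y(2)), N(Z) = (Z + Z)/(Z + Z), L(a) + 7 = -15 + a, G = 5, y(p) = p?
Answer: 1 + 17*I*sqrt(55)/110 ≈ 1.0 + 1.1461*I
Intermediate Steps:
L(a) = -22 + a (L(a) = -7 + (-15 + a) = -22 + a)
N(Z) = 1 (N(Z) = (2*Z)/((2*Z)) = (2*Z)*(1/(2*Z)) = 1)
D(s) = sqrt(2 + s) (D(s) = sqrt(s + 2) = sqrt(2 + s))
O(X) = -17/sqrt(2 + X) (O(X) = (-22 + 5)/(sqrt(2 + X)) = -17/sqrt(2 + X))
O(-222) + N(1430) = -17/sqrt(2 - 222) + 1 = -(-17)*I*sqrt(55)/110 + 1 = 17*I*sqrt(55)/110 + 1 = 1 + 17*I*sqrt(55)/110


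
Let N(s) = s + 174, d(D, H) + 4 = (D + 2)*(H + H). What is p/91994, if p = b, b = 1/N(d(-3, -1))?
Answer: 1/15822968 ≈ 6.3199e-8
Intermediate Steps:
d(D, H) = -4 + 2*H*(2 + D) (d(D, H) = -4 + (D + 2)*(H + H) = -4 + (2 + D)*(2*H) = -4 + 2*H*(2 + D))
N(s) = 174 + s
b = 1/172 (b = 1/(174 + (-4 + 4*(-1) + 2*(-3)*(-1))) = 1/(174 + (-4 - 4 + 6)) = 1/(174 - 2) = 1/172 ≈ 0.0058140)
p = 1/172 ≈ 0.0058140
p/91994 = (1/172)/91994 = (1/172)*(1/91994) = 1/15822968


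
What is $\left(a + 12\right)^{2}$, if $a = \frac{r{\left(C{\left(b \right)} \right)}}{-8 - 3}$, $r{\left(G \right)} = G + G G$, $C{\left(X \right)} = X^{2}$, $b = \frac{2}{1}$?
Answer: $\frac{12544}{121} \approx 103.67$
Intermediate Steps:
$b = 2$ ($b = 2 \cdot 1 = 2$)
$r{\left(G \right)} = G + G^{2}$
$a = - \frac{20}{11}$ ($a = \frac{2^{2} \left(1 + 2^{2}\right)}{-8 - 3} = \frac{4 \left(1 + 4\right)}{-11} = 4 \cdot 5 \left(- \frac{1}{11}\right) = 20 \left(- \frac{1}{11}\right) = - \frac{20}{11} \approx -1.8182$)
$\left(a + 12\right)^{2} = \left(- \frac{20}{11} + 12\right)^{2} = \left(\frac{112}{11}\right)^{2} = \frac{12544}{121}$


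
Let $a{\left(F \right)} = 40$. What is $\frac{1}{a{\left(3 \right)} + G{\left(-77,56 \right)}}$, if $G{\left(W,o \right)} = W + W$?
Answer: $- \frac{1}{114} \approx -0.0087719$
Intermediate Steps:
$G{\left(W,o \right)} = 2 W$
$\frac{1}{a{\left(3 \right)} + G{\left(-77,56 \right)}} = \frac{1}{40 + 2 \left(-77\right)} = \frac{1}{40 - 154} = \frac{1}{-114} = - \frac{1}{114}$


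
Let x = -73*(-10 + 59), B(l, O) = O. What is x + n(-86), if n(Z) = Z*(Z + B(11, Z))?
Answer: 11215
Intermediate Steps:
n(Z) = 2*Z² (n(Z) = Z*(Z + Z) = Z*(2*Z) = 2*Z²)
x = -3577 (x = -73*49 = -3577)
x + n(-86) = -3577 + 2*(-86)² = -3577 + 2*7396 = -3577 + 14792 = 11215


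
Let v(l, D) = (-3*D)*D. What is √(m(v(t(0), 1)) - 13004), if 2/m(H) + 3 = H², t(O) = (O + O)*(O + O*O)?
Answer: I*√117033/3 ≈ 114.03*I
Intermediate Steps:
t(O) = 2*O*(O + O²) (t(O) = (2*O)*(O + O²) = 2*O*(O + O²))
v(l, D) = -3*D²
m(H) = 2/(-3 + H²)
√(m(v(t(0), 1)) - 13004) = √(2/(-3 + (-3*1²)²) - 13004) = √(2/(-3 + (-3*1)²) - 13004) = √(2/(-3 + (-3)²) - 13004) = √(2/(-3 + 9) - 13004) = √(2/6 - 13004) = √(2*(⅙) - 13004) = √(⅓ - 13004) = √(-39011/3) = I*√117033/3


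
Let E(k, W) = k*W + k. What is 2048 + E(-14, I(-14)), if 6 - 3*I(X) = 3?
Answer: 2020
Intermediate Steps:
I(X) = 1 (I(X) = 2 - 1/3*3 = 2 - 1 = 1)
E(k, W) = k + W*k (E(k, W) = W*k + k = k + W*k)
2048 + E(-14, I(-14)) = 2048 - 14*(1 + 1) = 2048 - 14*2 = 2048 - 28 = 2020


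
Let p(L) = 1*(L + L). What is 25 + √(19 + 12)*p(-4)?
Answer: 25 - 8*√31 ≈ -19.542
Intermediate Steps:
p(L) = 2*L (p(L) = 1*(2*L) = 2*L)
25 + √(19 + 12)*p(-4) = 25 + √(19 + 12)*(2*(-4)) = 25 + √31*(-8) = 25 - 8*√31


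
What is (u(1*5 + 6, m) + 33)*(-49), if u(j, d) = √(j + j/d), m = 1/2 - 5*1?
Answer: -1617 - 49*√77/3 ≈ -1760.3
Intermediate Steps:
m = -9/2 (m = ½ - 5 = -9/2 ≈ -4.5000)
(u(1*5 + 6, m) + 33)*(-49) = (√((1*5 + 6) + (1*5 + 6)/(-9/2)) + 33)*(-49) = (√((5 + 6) + (5 + 6)*(-2/9)) + 33)*(-49) = (√(11 + 11*(-2/9)) + 33)*(-49) = (√(11 - 22/9) + 33)*(-49) = (√(77/9) + 33)*(-49) = (√77/3 + 33)*(-49) = (33 + √77/3)*(-49) = -1617 - 49*√77/3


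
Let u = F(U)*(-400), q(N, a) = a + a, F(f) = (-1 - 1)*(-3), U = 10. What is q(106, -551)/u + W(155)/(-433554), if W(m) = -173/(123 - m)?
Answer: 53084837/115614400 ≈ 0.45915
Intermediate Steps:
F(f) = 6 (F(f) = -2*(-3) = 6)
q(N, a) = 2*a
u = -2400 (u = 6*(-400) = -2400)
q(106, -551)/u + W(155)/(-433554) = (2*(-551))/(-2400) + (173/(-123 + 155))/(-433554) = -1102*(-1/2400) + (173/32)*(-1/433554) = 551/1200 + (173*(1/32))*(-1/433554) = 551/1200 + (173/32)*(-1/433554) = 551/1200 - 173/13873728 = 53084837/115614400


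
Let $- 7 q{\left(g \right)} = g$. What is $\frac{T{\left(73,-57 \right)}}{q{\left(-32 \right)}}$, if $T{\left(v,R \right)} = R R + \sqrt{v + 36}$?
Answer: $\frac{22743}{32} + \frac{7 \sqrt{109}}{32} \approx 713.0$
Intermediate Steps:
$q{\left(g \right)} = - \frac{g}{7}$
$T{\left(v,R \right)} = R^{2} + \sqrt{36 + v}$
$\frac{T{\left(73,-57 \right)}}{q{\left(-32 \right)}} = \frac{\left(-57\right)^{2} + \sqrt{36 + 73}}{\left(- \frac{1}{7}\right) \left(-32\right)} = \frac{3249 + \sqrt{109}}{\frac{32}{7}} = \left(3249 + \sqrt{109}\right) \frac{7}{32} = \frac{22743}{32} + \frac{7 \sqrt{109}}{32}$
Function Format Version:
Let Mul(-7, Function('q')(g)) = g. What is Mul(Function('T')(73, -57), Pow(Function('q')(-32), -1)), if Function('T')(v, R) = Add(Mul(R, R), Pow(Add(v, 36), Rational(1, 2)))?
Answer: Add(Rational(22743, 32), Mul(Rational(7, 32), Pow(109, Rational(1, 2)))) ≈ 713.00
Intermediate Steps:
Function('q')(g) = Mul(Rational(-1, 7), g)
Function('T')(v, R) = Add(Pow(R, 2), Pow(Add(36, v), Rational(1, 2)))
Mul(Function('T')(73, -57), Pow(Function('q')(-32), -1)) = Mul(Add(Pow(-57, 2), Pow(Add(36, 73), Rational(1, 2))), Pow(Mul(Rational(-1, 7), -32), -1)) = Mul(Add(3249, Pow(109, Rational(1, 2))), Pow(Rational(32, 7), -1)) = Mul(Add(3249, Pow(109, Rational(1, 2))), Rational(7, 32)) = Add(Rational(22743, 32), Mul(Rational(7, 32), Pow(109, Rational(1, 2))))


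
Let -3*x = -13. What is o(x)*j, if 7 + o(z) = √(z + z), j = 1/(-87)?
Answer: 7/87 - √78/261 ≈ 0.046622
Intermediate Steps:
j = -1/87 ≈ -0.011494
x = 13/3 (x = -⅓*(-13) = 13/3 ≈ 4.3333)
o(z) = -7 + √2*√z (o(z) = -7 + √(z + z) = -7 + √(2*z) = -7 + √2*√z)
o(x)*j = (-7 + √2*√(13/3))*(-1/87) = (-7 + √2*(√39/3))*(-1/87) = (-7 + √78/3)*(-1/87) = 7/87 - √78/261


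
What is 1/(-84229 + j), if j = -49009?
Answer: -1/133238 ≈ -7.5054e-6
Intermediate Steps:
1/(-84229 + j) = 1/(-84229 - 49009) = 1/(-133238) = -1/133238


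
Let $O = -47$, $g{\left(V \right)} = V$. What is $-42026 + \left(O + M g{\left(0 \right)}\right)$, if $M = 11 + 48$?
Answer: $-42073$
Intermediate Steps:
$M = 59$
$-42026 + \left(O + M g{\left(0 \right)}\right) = -42026 + \left(-47 + 59 \cdot 0\right) = -42026 + \left(-47 + 0\right) = -42026 - 47 = -42073$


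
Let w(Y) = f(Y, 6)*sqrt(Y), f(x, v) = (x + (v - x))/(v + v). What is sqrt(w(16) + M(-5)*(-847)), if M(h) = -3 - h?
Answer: 6*I*sqrt(47) ≈ 41.134*I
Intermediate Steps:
f(x, v) = 1/2 (f(x, v) = v/((2*v)) = v*(1/(2*v)) = 1/2)
w(Y) = sqrt(Y)/2
sqrt(w(16) + M(-5)*(-847)) = sqrt(sqrt(16)/2 + (-3 - 1*(-5))*(-847)) = sqrt((1/2)*4 + (-3 + 5)*(-847)) = sqrt(2 + 2*(-847)) = sqrt(2 - 1694) = sqrt(-1692) = 6*I*sqrt(47)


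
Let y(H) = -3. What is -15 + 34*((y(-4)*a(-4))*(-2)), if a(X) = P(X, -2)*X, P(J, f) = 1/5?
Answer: -891/5 ≈ -178.20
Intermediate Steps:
P(J, f) = ⅕
a(X) = X/5
-15 + 34*((y(-4)*a(-4))*(-2)) = -15 + 34*(-3*(-4)/5*(-2)) = -15 + 34*(-3*(-⅘)*(-2)) = -15 + 34*((12/5)*(-2)) = -15 + 34*(-24/5) = -15 - 816/5 = -891/5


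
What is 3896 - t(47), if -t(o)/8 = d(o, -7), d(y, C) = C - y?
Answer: 3464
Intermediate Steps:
t(o) = 56 + 8*o (t(o) = -8*(-7 - o) = 56 + 8*o)
3896 - t(47) = 3896 - (56 + 8*47) = 3896 - (56 + 376) = 3896 - 1*432 = 3896 - 432 = 3464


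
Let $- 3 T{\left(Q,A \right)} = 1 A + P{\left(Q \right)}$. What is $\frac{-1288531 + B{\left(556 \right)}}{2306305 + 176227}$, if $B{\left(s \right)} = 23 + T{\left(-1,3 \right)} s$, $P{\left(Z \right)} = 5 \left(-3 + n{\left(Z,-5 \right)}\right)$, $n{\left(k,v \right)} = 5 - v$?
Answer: $- \frac{971663}{1861899} \approx -0.52187$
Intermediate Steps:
$P{\left(Z \right)} = 35$ ($P{\left(Z \right)} = 5 \left(-3 + \left(5 - -5\right)\right) = 5 \left(-3 + \left(5 + 5\right)\right) = 5 \left(-3 + 10\right) = 5 \cdot 7 = 35$)
$T{\left(Q,A \right)} = - \frac{35}{3} - \frac{A}{3}$ ($T{\left(Q,A \right)} = - \frac{1 A + 35}{3} = - \frac{A + 35}{3} = - \frac{35 + A}{3} = - \frac{35}{3} - \frac{A}{3}$)
$B{\left(s \right)} = 23 - \frac{38 s}{3}$ ($B{\left(s \right)} = 23 + \left(- \frac{35}{3} - 1\right) s = 23 - \frac{38 s}{3}$)
$\frac{-1288531 + B{\left(556 \right)}}{2306305 + 176227} = \frac{-1288531 + \left(23 - \frac{21128}{3}\right)}{2306305 + 176227} = \frac{-1288531 + \left(23 - \frac{21128}{3}\right)}{2482532} = \left(-1288531 - \frac{21059}{3}\right) \frac{1}{2482532} = \left(- \frac{3886652}{3}\right) \frac{1}{2482532} = - \frac{971663}{1861899}$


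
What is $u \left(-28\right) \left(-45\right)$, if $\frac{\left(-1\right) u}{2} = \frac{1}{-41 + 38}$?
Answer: $840$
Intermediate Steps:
$u = \frac{2}{3}$ ($u = - \frac{2}{-41 + 38} = - \frac{2}{-3} = \left(-2\right) \left(- \frac{1}{3}\right) = \frac{2}{3} \approx 0.66667$)
$u \left(-28\right) \left(-45\right) = \frac{2}{3} \left(-28\right) \left(-45\right) = \left(- \frac{56}{3}\right) \left(-45\right) = 840$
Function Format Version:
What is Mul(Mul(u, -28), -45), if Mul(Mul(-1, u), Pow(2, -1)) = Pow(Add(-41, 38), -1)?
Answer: 840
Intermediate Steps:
u = Rational(2, 3) (u = Mul(-2, Pow(Add(-41, 38), -1)) = Mul(-2, Pow(-3, -1)) = Mul(-2, Rational(-1, 3)) = Rational(2, 3) ≈ 0.66667)
Mul(Mul(u, -28), -45) = Mul(Mul(Rational(2, 3), -28), -45) = Mul(Rational(-56, 3), -45) = 840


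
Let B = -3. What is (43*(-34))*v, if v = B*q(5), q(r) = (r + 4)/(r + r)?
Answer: 19737/5 ≈ 3947.4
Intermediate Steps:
q(r) = (4 + r)/(2*r) (q(r) = (4 + r)/((2*r)) = (4 + r)*(1/(2*r)) = (4 + r)/(2*r))
v = -27/10 (v = -3*(4 + 5)/(2*5) = -3*9/(2*5) = -3*9/10 = -27/10 ≈ -2.7000)
(43*(-34))*v = (43*(-34))*(-27/10) = -1462*(-27/10) = 19737/5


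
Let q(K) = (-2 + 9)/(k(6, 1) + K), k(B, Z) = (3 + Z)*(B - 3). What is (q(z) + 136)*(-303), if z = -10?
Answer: -84537/2 ≈ -42269.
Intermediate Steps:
k(B, Z) = (-3 + B)*(3 + Z) (k(B, Z) = (3 + Z)*(-3 + B) = (-3 + B)*(3 + Z))
q(K) = 7/(12 + K) (q(K) = (-2 + 9)/((-9 - 3*1 + 3*6 + 6*1) + K) = 7/((-9 - 3 + 18 + 6) + K) = 7/(12 + K))
(q(z) + 136)*(-303) = (7/(12 - 10) + 136)*(-303) = (7/2 + 136)*(-303) = (279/2)*(-303) = -84537/2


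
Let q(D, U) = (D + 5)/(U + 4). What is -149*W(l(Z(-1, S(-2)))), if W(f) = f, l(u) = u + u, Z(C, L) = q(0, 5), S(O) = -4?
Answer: -1490/9 ≈ -165.56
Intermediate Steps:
q(D, U) = (5 + D)/(4 + U)
Z(C, L) = 5/9 (Z(C, L) = (5 + 0)/(4 + 5) = 5/9)
l(u) = 2*u
-149*W(l(Z(-1, S(-2)))) = -298*5/9 = -149*10/9 = -1490/9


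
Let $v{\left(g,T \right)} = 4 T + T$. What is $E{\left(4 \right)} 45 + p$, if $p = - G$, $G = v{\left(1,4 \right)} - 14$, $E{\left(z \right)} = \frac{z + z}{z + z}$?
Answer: $39$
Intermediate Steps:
$E{\left(z \right)} = 1$ ($E{\left(z \right)} = \frac{2 z}{2 z} = 2 z \frac{1}{2 z} = 1$)
$v{\left(g,T \right)} = 5 T$
$G = 6$ ($G = 5 \cdot 4 - 14 = 20 - 14 = 6$)
$p = -6$ ($p = \left(-1\right) 6 = -6$)
$E{\left(4 \right)} 45 + p = 1 \cdot 45 - 6 = 45 - 6 = 39$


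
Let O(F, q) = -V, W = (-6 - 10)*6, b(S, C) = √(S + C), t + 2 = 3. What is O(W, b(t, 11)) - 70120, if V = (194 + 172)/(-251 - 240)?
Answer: -34428554/491 ≈ -70119.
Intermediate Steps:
t = 1 (t = -2 + 3 = 1)
b(S, C) = √(C + S)
V = -366/491 (V = 366/(-491) = 366*(-1/491) = -366/491 ≈ -0.74542)
W = -96 (W = -16*6 = -96)
O(F, q) = 366/491 (O(F, q) = -1*(-366/491) = 366/491)
O(W, b(t, 11)) - 70120 = 366/491 - 70120 = -34428554/491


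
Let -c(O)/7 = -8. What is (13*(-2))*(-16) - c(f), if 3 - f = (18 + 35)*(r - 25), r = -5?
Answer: 360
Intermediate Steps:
f = 1593 (f = 3 - (18 + 35)*(-5 - 25) = 3 - 53*(-30) = 3 - 1*(-1590) = 3 + 1590 = 1593)
c(O) = 56 (c(O) = -7*(-8) = 56)
(13*(-2))*(-16) - c(f) = (13*(-2))*(-16) - 1*56 = -26*(-16) - 56 = 416 - 56 = 360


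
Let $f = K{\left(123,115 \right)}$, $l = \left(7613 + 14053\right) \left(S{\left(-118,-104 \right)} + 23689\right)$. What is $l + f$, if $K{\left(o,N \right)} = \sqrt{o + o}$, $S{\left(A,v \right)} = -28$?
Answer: $512639226 + \sqrt{246} \approx 5.1264 \cdot 10^{8}$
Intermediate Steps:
$K{\left(o,N \right)} = \sqrt{2} \sqrt{o}$ ($K{\left(o,N \right)} = \sqrt{2 o} = \sqrt{2} \sqrt{o}$)
$l = 512639226$ ($l = \left(7613 + 14053\right) \left(-28 + 23689\right) = 21666 \cdot 23661 = 512639226$)
$f = \sqrt{246}$ ($f = \sqrt{2} \sqrt{123} = \sqrt{246} \approx 15.684$)
$l + f = 512639226 + \sqrt{246}$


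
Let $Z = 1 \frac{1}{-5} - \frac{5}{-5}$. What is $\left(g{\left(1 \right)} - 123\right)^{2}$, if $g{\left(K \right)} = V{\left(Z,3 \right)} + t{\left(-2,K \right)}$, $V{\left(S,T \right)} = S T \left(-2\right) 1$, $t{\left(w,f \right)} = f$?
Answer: $\frac{401956}{25} \approx 16078.0$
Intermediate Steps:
$Z = \frac{4}{5}$ ($Z = 1 \left(- \frac{1}{5}\right) - -1 = - \frac{1}{5} + 1 = \frac{4}{5} \approx 0.8$)
$V{\left(S,T \right)} = - 2 S T$ ($V{\left(S,T \right)} = S \left(- 2 T\right) 1 = - 2 S T 1 = - 2 S T$)
$g{\left(K \right)} = - \frac{24}{5} + K$ ($g{\left(K \right)} = \left(-2\right) \frac{4}{5} \cdot 3 + K = - \frac{24}{5} + K$)
$\left(g{\left(1 \right)} - 123\right)^{2} = \left(\left(- \frac{24}{5} + 1\right) - 123\right)^{2} = \left(- \frac{19}{5} - 123\right)^{2} = \left(- \frac{634}{5}\right)^{2} = \frac{401956}{25}$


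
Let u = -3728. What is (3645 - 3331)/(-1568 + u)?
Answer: -157/2648 ≈ -0.059290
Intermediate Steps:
(3645 - 3331)/(-1568 + u) = (3645 - 3331)/(-1568 - 3728) = 314/(-5296) = 314*(-1/5296) = -157/2648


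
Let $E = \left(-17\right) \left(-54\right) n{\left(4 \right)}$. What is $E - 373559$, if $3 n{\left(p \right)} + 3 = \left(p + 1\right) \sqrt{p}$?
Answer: $-371417$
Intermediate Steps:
$n{\left(p \right)} = -1 + \frac{\sqrt{p} \left(1 + p\right)}{3}$ ($n{\left(p \right)} = -1 + \frac{\left(p + 1\right) \sqrt{p}}{3} = -1 + \frac{\left(1 + p\right) \sqrt{p}}{3} = -1 + \frac{\sqrt{p} \left(1 + p\right)}{3}$)
$E = 2142$ ($E = \left(-17\right) \left(-54\right) \left(-1 + \frac{\sqrt{4}}{3} + \frac{4^{\frac{3}{2}}}{3}\right) = 918 \left(-1 + \frac{1}{3} \cdot 2 + \frac{1}{3} \cdot 8\right) = 918 \left(-1 + \frac{2}{3} + \frac{8}{3}\right) = 918 \cdot \frac{7}{3} = 2142$)
$E - 373559 = 2142 - 373559 = -371417$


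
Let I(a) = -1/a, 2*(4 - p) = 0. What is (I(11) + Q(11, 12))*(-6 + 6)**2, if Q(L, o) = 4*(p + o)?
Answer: 0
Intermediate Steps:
p = 4 (p = 4 - 1/2*0 = 4 + 0 = 4)
Q(L, o) = 16 + 4*o (Q(L, o) = 4*(4 + o) = 16 + 4*o)
(I(11) + Q(11, 12))*(-6 + 6)**2 = (-1/11 + (16 + 4*12))*(-6 + 6)**2 = (-1*1/11 + (16 + 48))*0**2 = (-1/11 + 64)*0 = (703/11)*0 = 0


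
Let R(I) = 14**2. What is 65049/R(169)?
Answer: 65049/196 ≈ 331.88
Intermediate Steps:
R(I) = 196
65049/R(169) = 65049/196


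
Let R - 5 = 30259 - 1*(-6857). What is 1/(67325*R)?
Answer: 1/2499171325 ≈ 4.0013e-10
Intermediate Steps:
R = 37121 (R = 5 + (30259 - 1*(-6857)) = 5 + (30259 + 6857) = 5 + 37116 = 37121)
1/(67325*R) = 1/(67325*37121) = (1/67325)*(1/37121) = 1/2499171325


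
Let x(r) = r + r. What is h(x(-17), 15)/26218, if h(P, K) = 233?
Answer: 233/26218 ≈ 0.0088870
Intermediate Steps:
x(r) = 2*r
h(x(-17), 15)/26218 = 233/26218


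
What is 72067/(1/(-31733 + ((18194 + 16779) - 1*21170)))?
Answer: -1292161310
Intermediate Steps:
72067/(1/(-31733 + ((18194 + 16779) - 1*21170))) = 72067/(1/(-31733 + (34973 - 21170))) = 72067/(1/(-31733 + 13803)) = 72067/(1/(-17930)) = 72067/(-1/17930) = 72067*(-17930) = -1292161310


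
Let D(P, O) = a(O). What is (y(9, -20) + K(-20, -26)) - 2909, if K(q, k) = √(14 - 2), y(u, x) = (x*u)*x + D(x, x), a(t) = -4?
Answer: 687 + 2*√3 ≈ 690.46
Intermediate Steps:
D(P, O) = -4
y(u, x) = -4 + u*x² (y(u, x) = (x*u)*x - 4 = (u*x)*x - 4 = u*x² - 4 = -4 + u*x²)
K(q, k) = 2*√3 (K(q, k) = √12 = 2*√3)
(y(9, -20) + K(-20, -26)) - 2909 = ((-4 + 9*(-20)²) + 2*√3) - 2909 = ((-4 + 9*400) + 2*√3) - 2909 = ((-4 + 3600) + 2*√3) - 2909 = (3596 + 2*√3) - 2909 = 687 + 2*√3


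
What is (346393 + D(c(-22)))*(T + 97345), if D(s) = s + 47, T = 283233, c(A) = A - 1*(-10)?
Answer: 131842875384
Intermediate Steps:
c(A) = 10 + A (c(A) = A + 10 = 10 + A)
D(s) = 47 + s
(346393 + D(c(-22)))*(T + 97345) = (346393 + (47 + (10 - 22)))*(283233 + 97345) = (346393 + (47 - 12))*380578 = (346393 + 35)*380578 = 346428*380578 = 131842875384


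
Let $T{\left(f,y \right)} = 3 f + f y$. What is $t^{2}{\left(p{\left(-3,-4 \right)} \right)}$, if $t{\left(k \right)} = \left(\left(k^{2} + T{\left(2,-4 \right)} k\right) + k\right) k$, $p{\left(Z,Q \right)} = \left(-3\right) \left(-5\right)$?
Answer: $9922500$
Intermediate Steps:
$p{\left(Z,Q \right)} = 15$
$t{\left(k \right)} = k \left(k^{2} - k\right)$ ($t{\left(k \right)} = \left(\left(k^{2} + 2 \left(3 - 4\right) k\right) + k\right) k = \left(\left(k^{2} + 2 \left(-1\right) k\right) + k\right) k = \left(\left(k^{2} - 2 k\right) + k\right) k = \left(k^{2} - k\right) k = k \left(k^{2} - k\right)$)
$t^{2}{\left(p{\left(-3,-4 \right)} \right)} = \left(15^{2} \left(-1 + 15\right)\right)^{2} = \left(225 \cdot 14\right)^{2} = 3150^{2} = 9922500$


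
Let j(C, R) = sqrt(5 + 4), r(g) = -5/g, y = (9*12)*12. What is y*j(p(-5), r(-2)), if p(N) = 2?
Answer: 3888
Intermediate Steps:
y = 1296 (y = 108*12 = 1296)
j(C, R) = 3 (j(C, R) = sqrt(9) = 3)
y*j(p(-5), r(-2)) = 1296*3 = 3888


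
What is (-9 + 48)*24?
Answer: 936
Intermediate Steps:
(-9 + 48)*24 = 39*24 = 936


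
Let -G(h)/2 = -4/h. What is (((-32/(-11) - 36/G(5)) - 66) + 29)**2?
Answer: 1550025/484 ≈ 3202.5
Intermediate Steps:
G(h) = 8/h (G(h) = -(-8)/h = 8/h)
(((-32/(-11) - 36/G(5)) - 66) + 29)**2 = (((-32/(-11) - 36/(8/5)) - 66) + 29)**2 = (((-32*(-1/11) - 36/(8*(1/5))) - 66) + 29)**2 = (((32/11 - 36/8/5) - 66) + 29)**2 = (((32/11 - 36*5/8) - 66) + 29)**2 = (((32/11 - 45/2) - 66) + 29)**2 = ((-431/22 - 66) + 29)**2 = (-1883/22 + 29)**2 = (-1245/22)**2 = 1550025/484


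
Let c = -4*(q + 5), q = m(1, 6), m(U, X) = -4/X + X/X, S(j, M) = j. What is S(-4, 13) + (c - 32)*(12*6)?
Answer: -3844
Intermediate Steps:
m(U, X) = 1 - 4/X (m(U, X) = -4/X + 1 = 1 - 4/X)
q = ⅓ (q = (-4 + 6)/6 = (⅙)*2 = ⅓ ≈ 0.33333)
c = -64/3 (c = -4*(⅓ + 5) = -4*16/3 = -64/3 ≈ -21.333)
S(-4, 13) + (c - 32)*(12*6) = -4 + (-64/3 - 32)*(12*6) = -4 - 160/3*72 = -4 - 3840 = -3844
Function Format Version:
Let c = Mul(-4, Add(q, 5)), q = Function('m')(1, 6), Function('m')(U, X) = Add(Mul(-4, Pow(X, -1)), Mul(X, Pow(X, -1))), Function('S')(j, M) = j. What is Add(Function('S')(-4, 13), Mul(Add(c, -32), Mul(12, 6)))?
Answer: -3844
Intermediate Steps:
Function('m')(U, X) = Add(1, Mul(-4, Pow(X, -1))) (Function('m')(U, X) = Add(Mul(-4, Pow(X, -1)), 1) = Add(1, Mul(-4, Pow(X, -1))))
q = Rational(1, 3) (q = Mul(Pow(6, -1), Add(-4, 6)) = Mul(Rational(1, 6), 2) = Rational(1, 3) ≈ 0.33333)
c = Rational(-64, 3) (c = Mul(-4, Add(Rational(1, 3), 5)) = Mul(-4, Rational(16, 3)) = Rational(-64, 3) ≈ -21.333)
Add(Function('S')(-4, 13), Mul(Add(c, -32), Mul(12, 6))) = Add(-4, Mul(Add(Rational(-64, 3), -32), Mul(12, 6))) = Add(-4, Mul(Rational(-160, 3), 72)) = Add(-4, -3840) = -3844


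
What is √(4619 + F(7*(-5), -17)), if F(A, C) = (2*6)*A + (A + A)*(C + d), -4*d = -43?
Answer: √18546/2 ≈ 68.092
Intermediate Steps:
d = 43/4 (d = -¼*(-43) = 43/4 ≈ 10.750)
F(A, C) = 12*A + 2*A*(43/4 + C) (F(A, C) = (2*6)*A + (A + A)*(C + 43/4) = 12*A + (2*A)*(43/4 + C) = 12*A + 2*A*(43/4 + C))
√(4619 + F(7*(-5), -17)) = √(4619 + (7*(-5))*(67 + 4*(-17))/2) = √(4619 + (½)*(-35)*(67 - 68)) = √(4619 + (½)*(-35)*(-1)) = √(4619 + 35/2) = √(9273/2) = √18546/2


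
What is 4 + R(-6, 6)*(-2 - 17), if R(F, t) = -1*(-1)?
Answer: -15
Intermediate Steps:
R(F, t) = 1
4 + R(-6, 6)*(-2 - 17) = 4 + 1*(-2 - 17) = 4 + 1*(-19) = 4 - 19 = -15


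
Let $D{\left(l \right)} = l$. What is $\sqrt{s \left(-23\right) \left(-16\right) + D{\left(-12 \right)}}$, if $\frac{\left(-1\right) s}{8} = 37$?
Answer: $2 i \sqrt{27235} \approx 330.06 i$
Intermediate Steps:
$s = -296$ ($s = \left(-8\right) 37 = -296$)
$\sqrt{s \left(-23\right) \left(-16\right) + D{\left(-12 \right)}} = \sqrt{\left(-296\right) \left(-23\right) \left(-16\right) - 12} = \sqrt{6808 \left(-16\right) - 12} = \sqrt{-108928 - 12} = \sqrt{-108940} = 2 i \sqrt{27235}$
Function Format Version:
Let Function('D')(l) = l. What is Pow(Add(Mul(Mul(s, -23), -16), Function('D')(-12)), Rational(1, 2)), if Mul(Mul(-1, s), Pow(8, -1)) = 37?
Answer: Mul(2, I, Pow(27235, Rational(1, 2))) ≈ Mul(330.06, I)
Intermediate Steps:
s = -296 (s = Mul(-8, 37) = -296)
Pow(Add(Mul(Mul(s, -23), -16), Function('D')(-12)), Rational(1, 2)) = Pow(Add(Mul(Mul(-296, -23), -16), -12), Rational(1, 2)) = Pow(Add(Mul(6808, -16), -12), Rational(1, 2)) = Pow(Add(-108928, -12), Rational(1, 2)) = Pow(-108940, Rational(1, 2)) = Mul(2, I, Pow(27235, Rational(1, 2)))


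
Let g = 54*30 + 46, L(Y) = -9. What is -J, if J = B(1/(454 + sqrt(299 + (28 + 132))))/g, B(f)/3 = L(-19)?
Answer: 27/1666 ≈ 0.016206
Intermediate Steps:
B(f) = -27 (B(f) = 3*(-9) = -27)
g = 1666 (g = 1620 + 46 = 1666)
J = -27/1666 ≈ -0.016206
-J = -1*(-27/1666) = 27/1666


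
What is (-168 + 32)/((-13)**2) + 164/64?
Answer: 4753/2704 ≈ 1.7578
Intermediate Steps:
(-168 + 32)/((-13)**2) + 164/64 = -136/169 + 164*(1/64) = -136*1/169 + 41/16 = -136/169 + 41/16 = 4753/2704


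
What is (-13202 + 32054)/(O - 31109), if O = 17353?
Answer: -4713/3439 ≈ -1.3705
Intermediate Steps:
(-13202 + 32054)/(O - 31109) = (-13202 + 32054)/(17353 - 31109) = 18852/(-13756) = 18852*(-1/13756) = -4713/3439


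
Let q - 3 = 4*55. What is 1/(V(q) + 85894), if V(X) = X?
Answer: 1/86117 ≈ 1.1612e-5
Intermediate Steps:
q = 223 (q = 3 + 4*55 = 3 + 220 = 223)
1/(V(q) + 85894) = 1/(223 + 85894) = 1/86117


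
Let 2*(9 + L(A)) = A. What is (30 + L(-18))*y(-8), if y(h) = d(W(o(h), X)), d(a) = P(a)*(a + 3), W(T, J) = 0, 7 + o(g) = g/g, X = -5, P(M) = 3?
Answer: 108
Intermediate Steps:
o(g) = -6 (o(g) = -7 + g/g = -7 + 1 = -6)
L(A) = -9 + A/2
d(a) = 9 + 3*a (d(a) = 3*(a + 3) = 3*(3 + a) = 9 + 3*a)
y(h) = 9 (y(h) = 9 + 3*0 = 9 + 0 = 9)
(30 + L(-18))*y(-8) = (30 + (-9 + (½)*(-18)))*9 = (30 + (-9 - 9))*9 = (30 - 18)*9 = 12*9 = 108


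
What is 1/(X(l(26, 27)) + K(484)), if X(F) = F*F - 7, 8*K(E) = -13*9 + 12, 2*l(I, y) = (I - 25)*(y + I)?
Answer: 8/5457 ≈ 0.0014660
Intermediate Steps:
l(I, y) = (-25 + I)*(I + y)/2 (l(I, y) = ((I - 25)*(y + I))/2 = ((-25 + I)*(I + y))/2 = (-25 + I)*(I + y)/2)
K(E) = -105/8 (K(E) = (-13*9 + 12)/8 = (-117 + 12)/8 = (⅛)*(-105) = -105/8)
X(F) = -7 + F² (X(F) = F² - 7 = -7 + F²)
1/(X(l(26, 27)) + K(484)) = 1/((-7 + ((½)*26² - 25/2*26 - 25/2*27 + (½)*26*27)²) - 105/8) = 1/((-7 + ((½)*676 - 325 - 675/2 + 351)²) - 105/8) = 1/((-7 + (338 - 325 - 675/2 + 351)²) - 105/8) = 1/((-7 + (53/2)²) - 105/8) = 1/((-7 + 2809/4) - 105/8) = 1/(2781/4 - 105/8) = 1/(5457/8) = 8/5457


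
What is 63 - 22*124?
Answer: -2665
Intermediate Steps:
63 - 22*124 = 63 - 2728 = -2665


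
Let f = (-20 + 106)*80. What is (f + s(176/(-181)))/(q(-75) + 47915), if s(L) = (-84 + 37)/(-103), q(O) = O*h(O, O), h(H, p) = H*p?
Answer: -708687/38517880 ≈ -0.018399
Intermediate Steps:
f = 6880 (f = 86*80 = 6880)
q(O) = O³ (q(O) = O*(O*O) = O*O² = O³)
s(L) = 47/103 (s(L) = -47*(-1/103) = 47/103)
(f + s(176/(-181)))/(q(-75) + 47915) = (6880 + 47/103)/((-75)³ + 47915) = 708687/(103*(-421875 + 47915)) = (708687/103)/(-373960) = (708687/103)*(-1/373960) = -708687/38517880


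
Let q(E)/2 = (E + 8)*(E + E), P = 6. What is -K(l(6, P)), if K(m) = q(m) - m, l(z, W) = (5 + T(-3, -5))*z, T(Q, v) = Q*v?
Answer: -61320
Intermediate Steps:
l(z, W) = 20*z (l(z, W) = (5 - 3*(-5))*z = (5 + 15)*z = 20*z)
q(E) = 4*E*(8 + E) (q(E) = 2*((E + 8)*(E + E)) = 2*((8 + E)*(2*E)) = 2*(2*E*(8 + E)) = 4*E*(8 + E))
K(m) = -m + 4*m*(8 + m) (K(m) = 4*m*(8 + m) - m = -m + 4*m*(8 + m))
-K(l(6, P)) = -20*6*(31 + 4*(20*6)) = -120*(31 + 4*120) = -120*(31 + 480) = -120*511 = -1*61320 = -61320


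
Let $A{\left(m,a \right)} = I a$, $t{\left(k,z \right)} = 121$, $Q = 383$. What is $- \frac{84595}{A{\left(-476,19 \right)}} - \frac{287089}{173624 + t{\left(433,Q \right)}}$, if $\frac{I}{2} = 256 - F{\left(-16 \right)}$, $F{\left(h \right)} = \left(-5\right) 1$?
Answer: $- \frac{177225323}{17406090} \approx -10.182$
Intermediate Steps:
$F{\left(h \right)} = -5$
$I = 522$ ($I = 2 \left(256 - -5\right) = 2 \left(256 + 5\right) = 2 \cdot 261 = 522$)
$A{\left(m,a \right)} = 522 a$
$- \frac{84595}{A{\left(-476,19 \right)}} - \frac{287089}{173624 + t{\left(433,Q \right)}} = - \frac{84595}{522 \cdot 19} - \frac{287089}{173624 + 121} = - \frac{84595}{9918} - \frac{287089}{173745} = \left(-84595\right) \frac{1}{9918} - \frac{26099}{15795} = - \frac{84595}{9918} - \frac{26099}{15795} = - \frac{177225323}{17406090}$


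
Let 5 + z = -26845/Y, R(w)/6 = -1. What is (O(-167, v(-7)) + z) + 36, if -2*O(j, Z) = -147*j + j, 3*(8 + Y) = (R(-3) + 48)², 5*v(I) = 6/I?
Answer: -1415929/116 ≈ -12206.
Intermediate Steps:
R(w) = -6 (R(w) = 6*(-1) = -6)
v(I) = 6/(5*I) (v(I) = (6/I)/5 = 6/(5*I))
Y = 580 (Y = -8 + (-6 + 48)²/3 = -8 + (⅓)*42² = -8 + (⅓)*1764 = -8 + 588 = 580)
O(j, Z) = 73*j (O(j, Z) = -(-147*j + j)/2 = -(-73)*j = 73*j)
z = -5949/116 (z = -5 - 26845/580 = -5 - 26845*1/580 = -5 - 5369/116 = -5949/116 ≈ -51.284)
(O(-167, v(-7)) + z) + 36 = (73*(-167) - 5949/116) + 36 = (-12191 - 5949/116) + 36 = -1420105/116 + 36 = -1415929/116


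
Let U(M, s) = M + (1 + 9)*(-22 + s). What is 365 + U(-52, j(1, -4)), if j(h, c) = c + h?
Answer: 63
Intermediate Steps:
U(M, s) = -220 + M + 10*s (U(M, s) = M + 10*(-22 + s) = M + (-220 + 10*s) = -220 + M + 10*s)
365 + U(-52, j(1, -4)) = 365 + (-220 - 52 + 10*(-4 + 1)) = 365 + (-220 - 52 + 10*(-3)) = 365 + (-220 - 52 - 30) = 365 - 302 = 63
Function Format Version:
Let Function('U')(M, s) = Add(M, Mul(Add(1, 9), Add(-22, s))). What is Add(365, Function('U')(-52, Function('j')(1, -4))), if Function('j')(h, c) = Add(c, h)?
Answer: 63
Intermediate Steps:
Function('U')(M, s) = Add(-220, M, Mul(10, s)) (Function('U')(M, s) = Add(M, Mul(10, Add(-22, s))) = Add(M, Add(-220, Mul(10, s))) = Add(-220, M, Mul(10, s)))
Add(365, Function('U')(-52, Function('j')(1, -4))) = Add(365, Add(-220, -52, Mul(10, Add(-4, 1)))) = Add(365, Add(-220, -52, Mul(10, -3))) = Add(365, Add(-220, -52, -30)) = Add(365, -302) = 63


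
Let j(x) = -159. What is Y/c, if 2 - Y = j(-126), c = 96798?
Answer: 161/96798 ≈ 0.0016633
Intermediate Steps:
Y = 161 (Y = 2 - 1*(-159) = 2 + 159 = 161)
Y/c = 161/96798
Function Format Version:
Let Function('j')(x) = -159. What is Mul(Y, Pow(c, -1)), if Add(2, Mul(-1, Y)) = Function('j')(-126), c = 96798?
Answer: Rational(161, 96798) ≈ 0.0016633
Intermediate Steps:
Y = 161 (Y = Add(2, Mul(-1, -159)) = Add(2, 159) = 161)
Mul(Y, Pow(c, -1)) = Mul(161, Pow(96798, -1)) = Mul(161, Rational(1, 96798)) = Rational(161, 96798)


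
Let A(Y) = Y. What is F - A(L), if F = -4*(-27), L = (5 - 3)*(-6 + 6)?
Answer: 108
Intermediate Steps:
L = 0 (L = 2*0 = 0)
F = 108
F - A(L) = 108 - 1*0 = 108 + 0 = 108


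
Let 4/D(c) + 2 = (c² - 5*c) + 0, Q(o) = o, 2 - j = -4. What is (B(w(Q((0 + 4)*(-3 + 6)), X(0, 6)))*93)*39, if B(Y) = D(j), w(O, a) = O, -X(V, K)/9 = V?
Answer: 3627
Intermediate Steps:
j = 6 (j = 2 - 1*(-4) = 2 + 4 = 6)
X(V, K) = -9*V
D(c) = 4/(-2 + c² - 5*c) (D(c) = 4/(-2 + ((c² - 5*c) + 0)) = 4/(-2 + (c² - 5*c)) = 4/(-2 + c² - 5*c))
B(Y) = 1 (B(Y) = 4/(-2 + 6² - 5*6) = 4/(-2 + 36 - 30) = 4/4 = 4*(¼) = 1)
(B(w(Q((0 + 4)*(-3 + 6)), X(0, 6)))*93)*39 = (1*93)*39 = 93*39 = 3627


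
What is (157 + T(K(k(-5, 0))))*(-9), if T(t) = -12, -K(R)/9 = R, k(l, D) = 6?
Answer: -1305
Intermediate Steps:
K(R) = -9*R
(157 + T(K(k(-5, 0))))*(-9) = (157 - 12)*(-9) = 145*(-9) = -1305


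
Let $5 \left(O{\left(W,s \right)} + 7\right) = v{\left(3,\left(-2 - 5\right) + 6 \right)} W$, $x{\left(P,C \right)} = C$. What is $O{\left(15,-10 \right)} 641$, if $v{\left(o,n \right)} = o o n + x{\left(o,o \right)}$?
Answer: $-16025$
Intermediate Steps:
$v{\left(o,n \right)} = o + n o^{2}$ ($v{\left(o,n \right)} = o o n + o = o^{2} n + o = n o^{2} + o = o + n o^{2}$)
$O{\left(W,s \right)} = -7 - \frac{6 W}{5}$ ($O{\left(W,s \right)} = -7 + \frac{3 \left(1 + \left(\left(-2 - 5\right) + 6\right) 3\right) W}{5} = -7 + \frac{3 \left(1 + \left(-7 + 6\right) 3\right) W}{5} = -7 + \frac{3 \left(1 - 3\right) W}{5} = -7 + \frac{3 \left(-2\right) W}{5} = -7 + \frac{\left(-6\right) W}{5} = -7 - \frac{6 W}{5}$)
$O{\left(15,-10 \right)} 641 = \left(-7 - 18\right) 641 = \left(-25\right) 641 = -16025$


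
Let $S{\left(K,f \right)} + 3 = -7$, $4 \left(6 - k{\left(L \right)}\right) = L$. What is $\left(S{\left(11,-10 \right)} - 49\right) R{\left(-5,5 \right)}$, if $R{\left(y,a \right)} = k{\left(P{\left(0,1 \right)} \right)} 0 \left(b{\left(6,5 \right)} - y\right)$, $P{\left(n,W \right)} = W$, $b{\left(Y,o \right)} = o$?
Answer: $0$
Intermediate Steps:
$k{\left(L \right)} = 6 - \frac{L}{4}$
$S{\left(K,f \right)} = -10$ ($S{\left(K,f \right)} = -3 - 7 = -10$)
$R{\left(y,a \right)} = 0$ ($R{\left(y,a \right)} = \left(6 - \frac{1}{4}\right) 0 \left(5 - y\right) = \frac{23}{4} \cdot 0 \left(5 - y\right) = 0 \left(5 - y\right) = 0$)
$\left(S{\left(11,-10 \right)} - 49\right) R{\left(-5,5 \right)} = \left(-10 - 49\right) 0 = \left(-59\right) 0 = 0$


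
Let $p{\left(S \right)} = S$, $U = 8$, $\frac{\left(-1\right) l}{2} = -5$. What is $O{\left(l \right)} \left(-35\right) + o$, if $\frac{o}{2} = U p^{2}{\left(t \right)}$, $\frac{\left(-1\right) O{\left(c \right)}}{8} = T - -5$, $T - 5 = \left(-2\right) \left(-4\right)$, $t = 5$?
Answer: $5440$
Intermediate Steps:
$l = 10$ ($l = \left(-2\right) \left(-5\right) = 10$)
$T = 13$ ($T = 5 - -8 = 5 + 8 = 13$)
$O{\left(c \right)} = -144$ ($O{\left(c \right)} = - 8 \left(13 - -5\right) = - 8 \left(13 + 5\right) = \left(-8\right) 18 = -144$)
$o = 400$ ($o = 2 \cdot 8 \cdot 5^{2} = 2 \cdot 8 \cdot 25 = 2 \cdot 200 = 400$)
$O{\left(l \right)} \left(-35\right) + o = \left(-144\right) \left(-35\right) + 400 = 5040 + 400 = 5440$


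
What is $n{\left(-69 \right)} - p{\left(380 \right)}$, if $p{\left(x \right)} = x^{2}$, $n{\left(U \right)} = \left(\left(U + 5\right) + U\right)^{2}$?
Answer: $-126711$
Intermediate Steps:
$n{\left(U \right)} = \left(5 + 2 U\right)^{2}$ ($n{\left(U \right)} = \left(\left(5 + U\right) + U\right)^{2} = \left(5 + 2 U\right)^{2}$)
$n{\left(-69 \right)} - p{\left(380 \right)} = \left(5 + 2 \left(-69\right)\right)^{2} - 380^{2} = \left(5 - 138\right)^{2} - 144400 = \left(-133\right)^{2} - 144400 = 17689 - 144400 = -126711$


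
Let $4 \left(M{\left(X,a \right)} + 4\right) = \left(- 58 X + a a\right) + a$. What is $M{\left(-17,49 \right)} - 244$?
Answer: $611$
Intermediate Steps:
$M{\left(X,a \right)} = -4 - \frac{29 X}{2} + \frac{a}{4} + \frac{a^{2}}{4}$ ($M{\left(X,a \right)} = -4 + \frac{\left(- 58 X + a a\right) + a}{4} = -4 + \frac{\left(- 58 X + a^{2}\right) + a}{4} = -4 + \frac{\left(a^{2} - 58 X\right) + a}{4} = -4 + \frac{a + a^{2} - 58 X}{4} = -4 + \left(- \frac{29 X}{2} + \frac{a}{4} + \frac{a^{2}}{4}\right) = -4 - \frac{29 X}{2} + \frac{a}{4} + \frac{a^{2}}{4}$)
$M{\left(-17,49 \right)} - 244 = \left(-4 - - \frac{493}{2} + \frac{1}{4} \cdot 49 + \frac{49^{2}}{4}\right) - 244 = \left(-4 + \frac{493}{2} + \frac{49}{4} + \frac{1}{4} \cdot 2401\right) - 244 = \left(-4 + \frac{493}{2} + \frac{49}{4} + \frac{2401}{4}\right) - 244 = 855 - 244 = 611$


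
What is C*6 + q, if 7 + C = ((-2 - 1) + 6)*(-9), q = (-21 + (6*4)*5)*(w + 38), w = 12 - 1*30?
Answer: 1776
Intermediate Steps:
w = -18 (w = 12 - 30 = -18)
q = 1980 (q = (-21 + (6*4)*5)*(-18 + 38) = (-21 + 24*5)*20 = (-21 + 120)*20 = 99*20 = 1980)
C = -34 (C = -7 + ((-2 - 1) + 6)*(-9) = -7 + (-3 + 6)*(-9) = -7 + 3*(-9) = -7 - 27 = -34)
C*6 + q = -34*6 + 1980 = -204 + 1980 = 1776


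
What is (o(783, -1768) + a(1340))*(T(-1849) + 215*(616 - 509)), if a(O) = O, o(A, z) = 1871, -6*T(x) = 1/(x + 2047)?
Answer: 87756434129/1188 ≈ 7.3869e+7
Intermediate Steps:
T(x) = -1/(6*(2047 + x)) (T(x) = -1/(6*(x + 2047)) = -1/(6*(2047 + x)))
(o(783, -1768) + a(1340))*(T(-1849) + 215*(616 - 509)) = (1871 + 1340)*(-1/(12282 + 6*(-1849)) + 215*(616 - 509)) = 3211*(-1/(12282 - 11094) + 215*107) = 3211*(-1/1188 + 23005) = 3211*(27329939/1188) = 87756434129/1188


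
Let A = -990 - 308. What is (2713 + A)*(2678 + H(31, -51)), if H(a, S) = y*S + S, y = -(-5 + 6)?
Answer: 3789370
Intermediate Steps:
y = -1 (y = -1*1 = -1)
H(a, S) = 0 (H(a, S) = -S + S = 0)
A = -1298
(2713 + A)*(2678 + H(31, -51)) = (2713 - 1298)*(2678 + 0) = 1415*2678 = 3789370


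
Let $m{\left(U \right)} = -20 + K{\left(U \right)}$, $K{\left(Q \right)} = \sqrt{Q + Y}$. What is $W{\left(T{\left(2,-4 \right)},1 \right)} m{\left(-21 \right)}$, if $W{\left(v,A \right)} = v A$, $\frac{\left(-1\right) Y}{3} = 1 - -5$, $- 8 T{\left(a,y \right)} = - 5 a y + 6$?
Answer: $115 - \frac{23 i \sqrt{39}}{4} \approx 115.0 - 35.909 i$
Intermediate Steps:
$T{\left(a,y \right)} = - \frac{3}{4} + \frac{5 a y}{8}$ ($T{\left(a,y \right)} = - \frac{- 5 a y + 6}{8} = - \frac{6 - 5 a y}{8} = - \frac{3}{4} + \frac{5 a y}{8}$)
$Y = -18$ ($Y = - 3 \left(1 - -5\right) = - 3 \left(1 + 5\right) = \left(-3\right) 6 = -18$)
$K{\left(Q \right)} = \sqrt{-18 + Q}$ ($K{\left(Q \right)} = \sqrt{Q - 18} = \sqrt{-18 + Q}$)
$m{\left(U \right)} = -20 + \sqrt{-18 + U}$
$W{\left(v,A \right)} = A v$
$W{\left(T{\left(2,-4 \right)},1 \right)} m{\left(-21 \right)} = 1 \left(- \frac{3}{4} + \frac{5}{8} \cdot 2 \left(-4\right)\right) \left(-20 + \sqrt{-18 - 21}\right) = 1 \left(- \frac{3}{4} - 5\right) \left(-20 + \sqrt{-39}\right) = 1 \left(- \frac{23}{4}\right) \left(-20 + i \sqrt{39}\right) = - \frac{23 \left(-20 + i \sqrt{39}\right)}{4} = 115 - \frac{23 i \sqrt{39}}{4}$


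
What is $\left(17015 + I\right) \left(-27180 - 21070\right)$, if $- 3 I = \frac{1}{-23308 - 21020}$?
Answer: $- \frac{54588186609125}{66492} \approx -8.2097 \cdot 10^{8}$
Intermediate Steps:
$I = \frac{1}{132984}$ ($I = - \frac{1}{3 \left(-23308 - 21020\right)} = - \frac{1}{3 \left(-44328\right)} = \left(- \frac{1}{3}\right) \left(- \frac{1}{44328}\right) = \frac{1}{132984} \approx 7.5197 \cdot 10^{-6}$)
$\left(17015 + I\right) \left(-27180 - 21070\right) = \left(17015 + \frac{1}{132984}\right) \left(-27180 - 21070\right) = \frac{2262722761}{132984} \left(-48250\right) = - \frac{54588186609125}{66492}$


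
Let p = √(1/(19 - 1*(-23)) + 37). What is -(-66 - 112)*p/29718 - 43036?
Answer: -43036 + 89*√65310/624078 ≈ -43036.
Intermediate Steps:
p = √65310/42 (p = √(1/(19 + 23) + 37) = √(1/42 + 37) = √(1555/42) = √65310/42 ≈ 6.0847)
-(-66 - 112)*p/29718 - 43036 = -(-66 - 112)*(√65310/42)/29718 - 43036 = -(-89*√65310/21)/29718 - 43036 = -(-89)*√65310/624078 - 43036 = 89*√65310/624078 - 43036 = -43036 + 89*√65310/624078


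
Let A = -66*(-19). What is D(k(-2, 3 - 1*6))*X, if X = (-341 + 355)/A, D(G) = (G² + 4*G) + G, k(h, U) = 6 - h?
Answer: 728/627 ≈ 1.1611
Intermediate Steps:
A = 1254
D(G) = G² + 5*G
X = 7/627 (X = (-341 + 355)/1254 = 14*(1/1254) = 7/627 ≈ 0.011164)
D(k(-2, 3 - 1*6))*X = ((6 - 1*(-2))*(5 + (6 - 1*(-2))))*(7/627) = ((6 + 2)*(5 + (6 + 2)))*(7/627) = (8*(5 + 8))*(7/627) = (8*13)*(7/627) = 104*(7/627) = 728/627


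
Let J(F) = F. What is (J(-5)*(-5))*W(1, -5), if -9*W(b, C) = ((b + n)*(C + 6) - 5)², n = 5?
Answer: -25/9 ≈ -2.7778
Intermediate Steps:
W(b, C) = -(-5 + (5 + b)*(6 + C))²/9 (W(b, C) = -((b + 5)*(C + 6) - 5)²/9 = -((5 + b)*(6 + C) - 5)²/9 = -(-5 + (5 + b)*(6 + C))²/9)
(J(-5)*(-5))*W(1, -5) = (-5*(-5))*(-(25 + 5*(-5) + 6*1 - 5*1)²/9) = 25*(-(25 - 25 + 6 - 5)²/9) = 25*(-⅑*1²) = 25*(-⅑*1) = 25*(-⅑) = -25/9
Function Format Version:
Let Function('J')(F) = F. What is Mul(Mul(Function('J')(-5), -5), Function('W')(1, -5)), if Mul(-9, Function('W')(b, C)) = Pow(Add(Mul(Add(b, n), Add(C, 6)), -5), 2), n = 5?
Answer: Rational(-25, 9) ≈ -2.7778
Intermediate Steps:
Function('W')(b, C) = Mul(Rational(-1, 9), Pow(Add(-5, Mul(Add(5, b), Add(6, C))), 2)) (Function('W')(b, C) = Mul(Rational(-1, 9), Pow(Add(Mul(Add(b, 5), Add(C, 6)), -5), 2)) = Mul(Rational(-1, 9), Pow(Add(Mul(Add(5, b), Add(6, C)), -5), 2)) = Mul(Rational(-1, 9), Pow(Add(-5, Mul(Add(5, b), Add(6, C))), 2)))
Mul(Mul(Function('J')(-5), -5), Function('W')(1, -5)) = Mul(Mul(-5, -5), Mul(Rational(-1, 9), Pow(Add(25, Mul(5, -5), Mul(6, 1), Mul(-5, 1)), 2))) = Mul(25, Mul(Rational(-1, 9), Pow(Add(25, -25, 6, -5), 2))) = Mul(25, Mul(Rational(-1, 9), Pow(1, 2))) = Mul(25, Mul(Rational(-1, 9), 1)) = Mul(25, Rational(-1, 9)) = Rational(-25, 9)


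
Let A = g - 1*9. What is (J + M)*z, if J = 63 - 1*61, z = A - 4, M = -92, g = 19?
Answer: -540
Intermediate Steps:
A = 10 (A = 19 - 1*9 = 19 - 9 = 10)
z = 6 (z = 10 - 4 = 6)
J = 2 (J = 63 - 61 = 2)
(J + M)*z = (2 - 92)*6 = -90*6 = -540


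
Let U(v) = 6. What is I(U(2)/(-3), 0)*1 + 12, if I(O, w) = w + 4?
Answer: 16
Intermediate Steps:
I(O, w) = 4 + w
I(U(2)/(-3), 0)*1 + 12 = (4 + 0)*1 + 12 = 4*1 + 12 = 4 + 12 = 16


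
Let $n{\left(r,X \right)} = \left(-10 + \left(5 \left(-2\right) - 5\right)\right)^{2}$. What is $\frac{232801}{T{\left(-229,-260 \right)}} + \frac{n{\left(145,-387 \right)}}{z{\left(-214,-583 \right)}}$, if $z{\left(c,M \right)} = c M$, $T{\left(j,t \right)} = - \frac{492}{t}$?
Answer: $\frac{1887906770405}{15345726} \approx 1.2302 \cdot 10^{5}$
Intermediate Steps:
$n{\left(r,X \right)} = 625$ ($n{\left(r,X \right)} = \left(-10 - 15\right)^{2} = \left(-25\right)^{2} = 625$)
$z{\left(c,M \right)} = M c$
$\frac{232801}{T{\left(-229,-260 \right)}} + \frac{n{\left(145,-387 \right)}}{z{\left(-214,-583 \right)}} = \frac{232801}{\left(-492\right) \frac{1}{-260}} + \frac{625}{\left(-583\right) \left(-214\right)} = \frac{232801}{\left(-492\right) \left(- \frac{1}{260}\right)} + \frac{625}{124762} = \frac{232801}{\frac{123}{65}} + 625 \cdot \frac{1}{124762} = 232801 \cdot \frac{65}{123} + \frac{625}{124762} = \frac{15132065}{123} + \frac{625}{124762} = \frac{1887906770405}{15345726}$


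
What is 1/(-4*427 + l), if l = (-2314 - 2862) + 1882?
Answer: -1/5002 ≈ -0.00019992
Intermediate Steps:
l = -3294 (l = -5176 + 1882 = -3294)
1/(-4*427 + l) = 1/(-4*427 - 3294) = 1/(-1708 - 3294) = 1/(-5002) = -1/5002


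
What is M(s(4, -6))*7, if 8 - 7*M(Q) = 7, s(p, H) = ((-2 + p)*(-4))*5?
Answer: 1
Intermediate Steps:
s(p, H) = 40 - 20*p (s(p, H) = (8 - 4*p)*5 = 40 - 20*p)
M(Q) = ⅐ (M(Q) = 8/7 - ⅐*7 = 8/7 - 1 = ⅐)
M(s(4, -6))*7 = (⅐)*7 = 1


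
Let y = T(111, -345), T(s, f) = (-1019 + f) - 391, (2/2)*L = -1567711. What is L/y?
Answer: 1567711/1755 ≈ 893.28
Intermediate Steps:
L = -1567711
T(s, f) = -1410 + f
y = -1755 (y = -1410 - 345 = -1755)
L/y = -1567711/(-1755) = -1567711*(-1/1755) = 1567711/1755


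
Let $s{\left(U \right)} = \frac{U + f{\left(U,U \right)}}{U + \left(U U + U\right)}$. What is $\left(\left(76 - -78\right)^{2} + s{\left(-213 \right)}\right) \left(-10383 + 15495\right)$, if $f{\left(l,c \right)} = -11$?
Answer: $\frac{25580831136}{211} \approx 1.2124 \cdot 10^{8}$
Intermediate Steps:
$s{\left(U \right)} = \frac{-11 + U}{U^{2} + 2 U}$ ($s{\left(U \right)} = \frac{U - 11}{U + \left(U U + U\right)} = \frac{-11 + U}{U + \left(U^{2} + U\right)} = \frac{-11 + U}{U + \left(U + U^{2}\right)} = \frac{-11 + U}{U^{2} + 2 U}$)
$\left(\left(76 - -78\right)^{2} + s{\left(-213 \right)}\right) \left(-10383 + 15495\right) = \left(\left(76 - -78\right)^{2} + \frac{-11 - 213}{\left(-213\right) \left(2 - 213\right)}\right) \left(-10383 + 15495\right) = \left(\left(76 + 78\right)^{2} - \frac{1}{213} \frac{1}{-211} \left(-224\right)\right) 5112 = \left(154^{2} - \left(- \frac{1}{44943}\right) \left(-224\right)\right) 5112 = \left(23716 - \frac{224}{44943}\right) 5112 = \frac{1065867964}{44943} \cdot 5112 = \frac{25580831136}{211}$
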